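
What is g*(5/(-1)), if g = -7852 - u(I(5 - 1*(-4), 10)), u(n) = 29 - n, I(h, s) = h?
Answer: 39360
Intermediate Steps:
g = -7872 (g = -7852 - (29 - (5 - 1*(-4))) = -7852 - (29 - (5 + 4)) = -7852 - (29 - 1*9) = -7852 - (29 - 9) = -7852 - 1*20 = -7852 - 20 = -7872)
g*(5/(-1)) = -39360/(-1) = -39360*(-1) = -7872*(-5) = 39360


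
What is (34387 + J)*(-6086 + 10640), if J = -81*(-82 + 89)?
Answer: 154016280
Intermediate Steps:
J = -567 (J = -81*7 = -567)
(34387 + J)*(-6086 + 10640) = (34387 - 567)*(-6086 + 10640) = 33820*4554 = 154016280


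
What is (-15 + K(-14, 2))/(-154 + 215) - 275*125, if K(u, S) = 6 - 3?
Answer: -2096887/61 ≈ -34375.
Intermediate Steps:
K(u, S) = 3
(-15 + K(-14, 2))/(-154 + 215) - 275*125 = (-15 + 3)/(-154 + 215) - 275*125 = -12/61 - 34375 = -2096887/61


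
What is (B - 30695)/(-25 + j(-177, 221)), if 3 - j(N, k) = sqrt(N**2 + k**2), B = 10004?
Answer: -1331/233 + 121*sqrt(80170)/466 ≈ 67.807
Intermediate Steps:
j(N, k) = 3 - sqrt(N**2 + k**2)
(B - 30695)/(-25 + j(-177, 221)) = (10004 - 30695)/(-25 + (3 - sqrt((-177)**2 + 221**2))) = -20691/(-25 + (3 - sqrt(31329 + 48841))) = -20691/(-25 + (3 - sqrt(80170))) = -20691/(-22 - sqrt(80170))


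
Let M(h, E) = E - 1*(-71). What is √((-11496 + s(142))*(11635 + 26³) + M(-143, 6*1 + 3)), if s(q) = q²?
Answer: 2*√63300257 ≈ 15912.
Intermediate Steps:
M(h, E) = 71 + E (M(h, E) = E + 71 = 71 + E)
√((-11496 + s(142))*(11635 + 26³) + M(-143, 6*1 + 3)) = √((-11496 + 142²)*(11635 + 26³) + (71 + (6*1 + 3))) = √((-11496 + 20164)*(11635 + 17576) + (71 + (6 + 3))) = √(8668*29211 + (71 + 9)) = √(253200948 + 80) = √253201028 = 2*√63300257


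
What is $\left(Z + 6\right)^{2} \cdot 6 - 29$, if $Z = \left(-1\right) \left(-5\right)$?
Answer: $697$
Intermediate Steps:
$Z = 5$
$\left(Z + 6\right)^{2} \cdot 6 - 29 = \left(5 + 6\right)^{2} \cdot 6 - 29 = 11^{2} \cdot 6 - 29 = 121 \cdot 6 - 29 = 726 - 29 = 697$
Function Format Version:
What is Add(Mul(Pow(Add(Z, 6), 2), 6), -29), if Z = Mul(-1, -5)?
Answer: 697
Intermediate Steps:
Z = 5
Add(Mul(Pow(Add(Z, 6), 2), 6), -29) = Add(Mul(Pow(Add(5, 6), 2), 6), -29) = Add(Mul(Pow(11, 2), 6), -29) = Add(Mul(121, 6), -29) = Add(726, -29) = 697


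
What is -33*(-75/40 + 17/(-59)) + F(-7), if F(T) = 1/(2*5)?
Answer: 168701/2360 ≈ 71.484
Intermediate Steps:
F(T) = ⅒ (F(T) = 1/10 = ⅒)
-33*(-75/40 + 17/(-59)) + F(-7) = -33*(-75/40 + 17/(-59)) + ⅒ = -33*(-75*1/40 + 17*(-1/59)) + ⅒ = -33*(-15/8 - 17/59) + ⅒ = -33*(-1021/472) + ⅒ = 33693/472 + ⅒ = 168701/2360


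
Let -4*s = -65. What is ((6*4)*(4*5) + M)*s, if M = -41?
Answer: 28535/4 ≈ 7133.8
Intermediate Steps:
s = 65/4 (s = -1/4*(-65) = 65/4 ≈ 16.250)
((6*4)*(4*5) + M)*s = ((6*4)*(4*5) - 41)*(65/4) = (24*20 - 41)*(65/4) = (480 - 41)*(65/4) = 439*(65/4) = 28535/4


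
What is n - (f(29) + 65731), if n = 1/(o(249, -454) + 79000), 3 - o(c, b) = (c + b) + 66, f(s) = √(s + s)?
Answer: -5202082801/79142 - √58 ≈ -65739.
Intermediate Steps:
f(s) = √2*√s (f(s) = √(2*s) = √2*√s)
o(c, b) = -63 - b - c (o(c, b) = 3 - ((c + b) + 66) = 3 - ((b + c) + 66) = 3 - (66 + b + c) = 3 + (-66 - b - c) = -63 - b - c)
n = 1/79142 (n = 1/((-63 - 1*(-454) - 1*249) + 79000) = 1/((-63 + 454 - 249) + 79000) = 1/(142 + 79000) = 1/79142 ≈ 1.2636e-5)
n - (f(29) + 65731) = 1/79142 - (√2*√29 + 65731) = 1/79142 - (√58 + 65731) = 1/79142 - (65731 + √58) = 1/79142 + (-65731 - √58) = -5202082801/79142 - √58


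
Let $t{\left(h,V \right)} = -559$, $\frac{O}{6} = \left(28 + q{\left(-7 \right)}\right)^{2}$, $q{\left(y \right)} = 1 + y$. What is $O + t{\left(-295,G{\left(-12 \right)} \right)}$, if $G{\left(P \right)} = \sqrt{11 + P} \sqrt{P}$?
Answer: $2345$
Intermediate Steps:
$G{\left(P \right)} = \sqrt{P} \sqrt{11 + P}$
$O = 2904$ ($O = 6 \left(28 + \left(1 - 7\right)\right)^{2} = 6 \left(28 - 6\right)^{2} = 6 \cdot 22^{2} = 6 \cdot 484 = 2904$)
$O + t{\left(-295,G{\left(-12 \right)} \right)} = 2904 - 559 = 2345$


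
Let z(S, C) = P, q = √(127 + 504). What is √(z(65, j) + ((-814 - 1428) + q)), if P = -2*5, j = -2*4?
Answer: √(-2252 + √631) ≈ 47.19*I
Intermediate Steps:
q = √631 ≈ 25.120
j = -8
P = -10
z(S, C) = -10
√(z(65, j) + ((-814 - 1428) + q)) = √(-10 + ((-814 - 1428) + √631)) = √(-10 + (-2242 + √631)) = √(-2252 + √631)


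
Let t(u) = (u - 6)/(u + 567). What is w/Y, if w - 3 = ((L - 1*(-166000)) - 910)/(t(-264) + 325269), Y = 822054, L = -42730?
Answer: 110914597/27006182950266 ≈ 4.1070e-6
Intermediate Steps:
t(u) = (-6 + u)/(567 + u)
w = 110914597/32852079 (w = 3 + ((-42730 - 1*(-166000)) - 910)/((-6 - 264)/(567 - 264) + 325269) = 3 + ((-42730 + 166000) - 910)/(-270/303 + 325269) = 3 + (123270 - 910)/((1/303)*(-270) + 325269) = 3 + 122360/(-90/101 + 325269) = 3 + 122360/(32852079/101) = 3 + 122360*(101/32852079) = 3 + 12358360/32852079 = 110914597/32852079 ≈ 3.3762)
w/Y = (110914597/32852079)/822054 = (110914597/32852079)*(1/822054) = 110914597/27006182950266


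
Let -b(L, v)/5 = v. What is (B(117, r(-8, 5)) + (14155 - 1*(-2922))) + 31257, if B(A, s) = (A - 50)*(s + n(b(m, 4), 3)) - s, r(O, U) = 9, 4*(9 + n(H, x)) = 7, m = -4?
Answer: 193769/4 ≈ 48442.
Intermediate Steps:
b(L, v) = -5*v
n(H, x) = -29/4 (n(H, x) = -9 + (¼)*7 = -9 + 7/4 = -29/4)
B(A, s) = -s + (-50 + A)*(-29/4 + s) (B(A, s) = (A - 50)*(s - 29/4) - s = (-50 + A)*(-29/4 + s) - s = -s + (-50 + A)*(-29/4 + s))
(B(117, r(-8, 5)) + (14155 - 1*(-2922))) + 31257 = ((725/2 - 51*9 - 29/4*117 + 117*9) + (14155 - 1*(-2922))) + 31257 = ((725/2 - 459 - 3393/4 + 1053) + (14155 + 2922)) + 31257 = (433/4 + 17077) + 31257 = 68741/4 + 31257 = 193769/4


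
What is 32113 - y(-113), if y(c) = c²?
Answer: 19344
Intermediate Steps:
32113 - y(-113) = 32113 - 1*(-113)² = 32113 - 1*12769 = 32113 - 12769 = 19344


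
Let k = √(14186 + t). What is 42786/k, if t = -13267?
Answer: 42786*√919/919 ≈ 1411.4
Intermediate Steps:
k = √919 (k = √(14186 - 13267) = √919 ≈ 30.315)
42786/k = 42786/(√919) = 42786*(√919/919) = 42786*√919/919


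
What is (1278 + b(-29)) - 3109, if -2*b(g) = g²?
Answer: -4503/2 ≈ -2251.5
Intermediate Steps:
b(g) = -g²/2
(1278 + b(-29)) - 3109 = (1278 - ½*(-29)²) - 3109 = (1278 - ½*841) - 3109 = (1278 - 841/2) - 3109 = 1715/2 - 3109 = -4503/2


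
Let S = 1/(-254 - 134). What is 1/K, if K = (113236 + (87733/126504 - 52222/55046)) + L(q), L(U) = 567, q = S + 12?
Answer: 3481769592/396234936407791 ≈ 8.7871e-6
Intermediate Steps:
S = -1/388 (S = 1/(-388) = -1/388 ≈ -0.0025773)
q = 4655/388 (q = -1/388 + 12 = 4655/388 ≈ 11.997)
K = 396234936407791/3481769592 (K = (113236 + (87733/126504 - 52222/55046)) + 567 = (113236 + (87733*(1/126504) - 52222*1/55046)) + 567 = (113236 + (87733/126504 - 26111/27523)) + 567 = (113236 - 888470585/3481769592) + 567 = 394260773049127/3481769592 + 567 = 396234936407791/3481769592 ≈ 1.1380e+5)
1/K = 1/(396234936407791/3481769592) = 3481769592/396234936407791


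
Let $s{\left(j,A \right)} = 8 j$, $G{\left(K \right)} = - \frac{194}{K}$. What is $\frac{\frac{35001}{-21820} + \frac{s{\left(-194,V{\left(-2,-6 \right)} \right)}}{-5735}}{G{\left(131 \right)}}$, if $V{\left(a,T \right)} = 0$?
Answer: $\frac{4371891689}{4855342760} \approx 0.90043$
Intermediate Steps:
$\frac{\frac{35001}{-21820} + \frac{s{\left(-194,V{\left(-2,-6 \right)} \right)}}{-5735}}{G{\left(131 \right)}} = \frac{\frac{35001}{-21820} + \frac{8 \left(-194\right)}{-5735}}{\left(-194\right) \frac{1}{131}} = \frac{35001 \left(- \frac{1}{21820}\right) - - \frac{1552}{5735}}{\left(-194\right) \frac{1}{131}} = \frac{- \frac{35001}{21820} + \frac{1552}{5735}}{- \frac{194}{131}} = \left(- \frac{33373219}{25027540}\right) \left(- \frac{131}{194}\right) = \frac{4371891689}{4855342760}$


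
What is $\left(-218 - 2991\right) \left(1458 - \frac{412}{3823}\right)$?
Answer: $- \frac{17885432098}{3823} \approx -4.6784 \cdot 10^{6}$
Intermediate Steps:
$\left(-218 - 2991\right) \left(1458 - \frac{412}{3823}\right) = - 3209 \left(1458 - \frac{412}{3823}\right) = \left(-3209\right) \frac{5573522}{3823} = - \frac{17885432098}{3823}$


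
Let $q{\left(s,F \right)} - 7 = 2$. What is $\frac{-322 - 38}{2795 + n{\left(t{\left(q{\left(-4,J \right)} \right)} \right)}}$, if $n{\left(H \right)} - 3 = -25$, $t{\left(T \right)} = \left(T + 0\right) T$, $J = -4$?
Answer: $- \frac{360}{2773} \approx -0.12982$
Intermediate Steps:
$q{\left(s,F \right)} = 9$ ($q{\left(s,F \right)} = 7 + 2 = 9$)
$t{\left(T \right)} = T^{2}$ ($t{\left(T \right)} = T T = T^{2}$)
$n{\left(H \right)} = -22$ ($n{\left(H \right)} = 3 - 25 = -22$)
$\frac{-322 - 38}{2795 + n{\left(t{\left(q{\left(-4,J \right)} \right)} \right)}} = \frac{-322 - 38}{2795 - 22} = - \frac{360}{2773}$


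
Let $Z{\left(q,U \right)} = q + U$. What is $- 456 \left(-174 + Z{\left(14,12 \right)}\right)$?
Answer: $67488$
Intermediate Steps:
$Z{\left(q,U \right)} = U + q$
$- 456 \left(-174 + Z{\left(14,12 \right)}\right) = - 456 \left(-174 + \left(12 + 14\right)\right) = - 456 \left(-174 + 26\right) = \left(-456\right) \left(-148\right) = 67488$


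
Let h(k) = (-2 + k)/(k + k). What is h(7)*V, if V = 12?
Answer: 30/7 ≈ 4.2857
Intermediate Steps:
h(k) = (-2 + k)/(2*k) (h(k) = (-2 + k)/((2*k)) = (-2 + k)*(1/(2*k)) = (-2 + k)/(2*k))
h(7)*V = ((½)*(-2 + 7)/7)*12 = ((½)*(⅐)*5)*12 = (5/14)*12 = 30/7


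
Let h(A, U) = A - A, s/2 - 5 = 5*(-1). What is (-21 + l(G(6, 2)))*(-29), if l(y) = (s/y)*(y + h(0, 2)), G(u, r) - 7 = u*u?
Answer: 609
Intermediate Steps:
G(u, r) = 7 + u² (G(u, r) = 7 + u*u = 7 + u²)
s = 0 (s = 10 + 2*(5*(-1)) = 10 + 2*(-5) = 10 - 10 = 0)
h(A, U) = 0
l(y) = 0 (l(y) = (0/y)*(y + 0) = 0*y = 0)
(-21 + l(G(6, 2)))*(-29) = (-21 + 0)*(-29) = -21*(-29) = 609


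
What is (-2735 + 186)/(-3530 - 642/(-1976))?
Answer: 2518412/3487319 ≈ 0.72216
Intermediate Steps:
(-2735 + 186)/(-3530 - 642/(-1976)) = -2549/(-3530 - 642*(-1/1976)) = -2549/(-3530 + 321/988) = -2549/(-3487319/988) = -2549*(-988/3487319) = 2518412/3487319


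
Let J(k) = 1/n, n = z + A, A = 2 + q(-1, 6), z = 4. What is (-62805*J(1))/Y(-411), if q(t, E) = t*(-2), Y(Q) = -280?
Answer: 12561/448 ≈ 28.038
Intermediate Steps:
q(t, E) = -2*t
A = 4 (A = 2 - 2*(-1) = 2 + 2 = 4)
n = 8 (n = 4 + 4 = 8)
J(k) = ⅛ (J(k) = 1/8 = ⅛)
(-62805*J(1))/Y(-411) = -62805*⅛/(-280) = -62805/8*(-1/280) = 12561/448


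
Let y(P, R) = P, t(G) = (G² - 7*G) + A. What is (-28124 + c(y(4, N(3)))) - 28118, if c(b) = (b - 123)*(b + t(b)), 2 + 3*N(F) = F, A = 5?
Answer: -55885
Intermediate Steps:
N(F) = -⅔ + F/3
t(G) = 5 + G² - 7*G (t(G) = (G² - 7*G) + 5 = 5 + G² - 7*G)
c(b) = (-123 + b)*(5 + b² - 6*b) (c(b) = (b - 123)*(b + (5 + b² - 7*b)) = (-123 + b)*(5 + b² - 6*b))
(-28124 + c(y(4, N(3)))) - 28118 = (-28124 + (-615 + 4³ - 129*4² + 743*4)) - 28118 = (-28124 + (-615 + 64 - 129*16 + 2972)) - 28118 = (-28124 + (-615 + 64 - 2064 + 2972)) - 28118 = (-28124 + 357) - 28118 = -27767 - 28118 = -55885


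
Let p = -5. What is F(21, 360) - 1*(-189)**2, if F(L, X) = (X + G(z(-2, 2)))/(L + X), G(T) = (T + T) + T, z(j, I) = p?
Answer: -4536452/127 ≈ -35720.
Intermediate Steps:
z(j, I) = -5
G(T) = 3*T (G(T) = 2*T + T = 3*T)
F(L, X) = (-15 + X)/(L + X) (F(L, X) = (X + 3*(-5))/(L + X) = (X - 15)/(L + X) = (-15 + X)/(L + X))
F(21, 360) - 1*(-189)**2 = (-15 + 360)/(21 + 360) - 1*(-189)**2 = 345/381 - 1*35721 = (1/381)*345 - 35721 = 115/127 - 35721 = -4536452/127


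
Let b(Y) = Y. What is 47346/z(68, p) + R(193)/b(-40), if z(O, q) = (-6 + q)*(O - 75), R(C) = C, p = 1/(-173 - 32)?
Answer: 386574119/344680 ≈ 1121.5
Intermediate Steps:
p = -1/205 (p = 1/(-205) = -1/205 ≈ -0.0048781)
z(O, q) = (-75 + O)*(-6 + q) (z(O, q) = (-6 + q)*(-75 + O) = (-75 + O)*(-6 + q))
47346/z(68, p) + R(193)/b(-40) = 47346/(450 - 75*(-1/205) - 6*68 + 68*(-1/205)) + 193/(-40) = 47346/(450 + 15/41 - 408 - 68/205) + 193*(-1/40) = 47346/(8617/205) - 193/40 = 47346*(205/8617) - 193/40 = 9705930/8617 - 193/40 = 386574119/344680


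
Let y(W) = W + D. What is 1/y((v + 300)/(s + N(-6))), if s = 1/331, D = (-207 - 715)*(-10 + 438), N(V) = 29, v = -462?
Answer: -1600/631394537 ≈ -2.5341e-6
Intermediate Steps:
D = -394616 (D = -922*428 = -394616)
s = 1/331 ≈ 0.0030211
y(W) = -394616 + W (y(W) = W - 394616 = -394616 + W)
1/y((v + 300)/(s + N(-6))) = 1/(-394616 + (-462 + 300)/(1/331 + 29)) = 1/(-394616 - 162/9600/331) = 1/(-394616 - 162*331/9600) = 1/(-394616 - 8937/1600) = 1/(-631394537/1600) = -1600/631394537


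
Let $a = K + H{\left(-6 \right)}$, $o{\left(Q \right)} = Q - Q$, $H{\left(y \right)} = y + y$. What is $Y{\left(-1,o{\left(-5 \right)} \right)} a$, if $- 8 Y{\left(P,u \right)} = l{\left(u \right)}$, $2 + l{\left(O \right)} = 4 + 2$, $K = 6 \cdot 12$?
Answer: $-30$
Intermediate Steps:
$K = 72$
$H{\left(y \right)} = 2 y$
$o{\left(Q \right)} = 0$
$l{\left(O \right)} = 4$ ($l{\left(O \right)} = -2 + \left(4 + 2\right) = -2 + 6 = 4$)
$Y{\left(P,u \right)} = - \frac{1}{2}$ ($Y{\left(P,u \right)} = \left(- \frac{1}{8}\right) 4 = - \frac{1}{2}$)
$a = 60$ ($a = 72 + 2 \left(-6\right) = 72 - 12 = 60$)
$Y{\left(-1,o{\left(-5 \right)} \right)} a = \left(- \frac{1}{2}\right) 60 = -30$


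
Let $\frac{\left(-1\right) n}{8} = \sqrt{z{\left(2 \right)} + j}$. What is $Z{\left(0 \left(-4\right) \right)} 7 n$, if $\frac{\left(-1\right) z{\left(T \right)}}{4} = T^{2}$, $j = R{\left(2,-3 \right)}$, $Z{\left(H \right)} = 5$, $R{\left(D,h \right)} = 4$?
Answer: $- 560 i \sqrt{3} \approx - 969.95 i$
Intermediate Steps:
$j = 4$
$z{\left(T \right)} = - 4 T^{2}$
$n = - 16 i \sqrt{3}$ ($n = - 8 \sqrt{- 4 \cdot 2^{2} + 4} = - 8 \sqrt{\left(-4\right) 4 + 4} = - 8 \sqrt{-16 + 4} = - 8 \sqrt{-12} = - 8 \cdot 2 i \sqrt{3} = - 16 i \sqrt{3} \approx - 27.713 i$)
$Z{\left(0 \left(-4\right) \right)} 7 n = 5 \cdot 7 \left(- 16 i \sqrt{3}\right) = 35 \left(- 16 i \sqrt{3}\right) = - 560 i \sqrt{3}$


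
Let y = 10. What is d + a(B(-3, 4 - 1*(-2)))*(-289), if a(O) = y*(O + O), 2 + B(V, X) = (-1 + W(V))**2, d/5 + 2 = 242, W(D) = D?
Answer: -79720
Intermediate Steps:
d = 1200 (d = -10 + 5*242 = -10 + 1210 = 1200)
B(V, X) = -2 + (-1 + V)**2
a(O) = 20*O (a(O) = 10*(O + O) = 10*(2*O) = 20*O)
d + a(B(-3, 4 - 1*(-2)))*(-289) = 1200 + (20*(-2 + (-1 - 3)**2))*(-289) = 1200 + (20*(-2 + (-4)**2))*(-289) = 1200 + (20*(-2 + 16))*(-289) = 1200 + (20*14)*(-289) = 1200 + 280*(-289) = 1200 - 80920 = -79720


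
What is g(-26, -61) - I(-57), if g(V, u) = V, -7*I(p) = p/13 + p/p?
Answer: -2410/91 ≈ -26.484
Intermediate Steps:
I(p) = -⅐ - p/91 (I(p) = -(p/13 + p/p)/7 = -(p*(1/13) + 1)/7 = -(p/13 + 1)/7 = -(1 + p/13)/7 = -⅐ - p/91)
g(-26, -61) - I(-57) = -26 - (-⅐ - 1/91*(-57)) = -26 - (-⅐ + 57/91) = -26 - 1*44/91 = -26 - 44/91 = -2410/91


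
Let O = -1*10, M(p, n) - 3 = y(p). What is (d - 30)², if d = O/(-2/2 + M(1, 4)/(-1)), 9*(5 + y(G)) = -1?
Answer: 1521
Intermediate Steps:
y(G) = -46/9 (y(G) = -5 + (⅑)*(-1) = -5 - ⅑ = -46/9)
M(p, n) = -19/9 (M(p, n) = 3 - 46/9 = -19/9)
O = -10
d = -9 (d = -10/(-2/2 - 19/9/(-1)) = -10/(-2*½ - 19/9*(-1)) = -10/(-1 + 19/9) = -10/10/9 = -10*9/10 = -9)
(d - 30)² = (-9 - 30)² = (-39)² = 1521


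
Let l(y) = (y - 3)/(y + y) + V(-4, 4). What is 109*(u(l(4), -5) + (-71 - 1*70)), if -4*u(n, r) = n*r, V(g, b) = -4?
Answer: -508703/32 ≈ -15897.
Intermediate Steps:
l(y) = -4 + (-3 + y)/(2*y) (l(y) = (y - 3)/(y + y) - 4 = (-3 + y)/((2*y)) - 4 = (-3 + y)*(1/(2*y)) - 4 = (-3 + y)/(2*y) - 4 = -4 + (-3 + y)/(2*y))
u(n, r) = -n*r/4
109*(u(l(4), -5) + (-71 - 1*70)) = 109*(-¼*(½)*(-3 - 7*4)/4*(-5) + (-71 - 1*70)) = 109*(-¼*(½)*(¼)*(-3 - 28)*(-5) + (-71 - 70)) = 109*(-¼*(½)*(¼)*(-31)*(-5) - 141) = 109*(-¼*(-31/8)*(-5) - 141) = 109*(-155/32 - 141) = 109*(-4667/32) = -508703/32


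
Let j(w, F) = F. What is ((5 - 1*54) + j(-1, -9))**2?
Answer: 3364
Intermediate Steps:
((5 - 1*54) + j(-1, -9))**2 = ((5 - 1*54) - 9)**2 = ((5 - 54) - 9)**2 = (-49 - 9)**2 = (-58)**2 = 3364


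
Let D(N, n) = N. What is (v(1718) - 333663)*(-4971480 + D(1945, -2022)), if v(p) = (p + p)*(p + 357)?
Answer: -33773143732795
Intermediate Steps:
v(p) = 2*p*(357 + p) (v(p) = (2*p)*(357 + p) = 2*p*(357 + p))
(v(1718) - 333663)*(-4971480 + D(1945, -2022)) = (2*1718*(357 + 1718) - 333663)*(-4971480 + 1945) = (2*1718*2075 - 333663)*(-4969535) = (7129700 - 333663)*(-4969535) = 6796037*(-4969535) = -33773143732795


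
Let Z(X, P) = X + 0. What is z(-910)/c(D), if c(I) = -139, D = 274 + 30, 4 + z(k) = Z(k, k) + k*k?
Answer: -827186/139 ≈ -5951.0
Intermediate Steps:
Z(X, P) = X
z(k) = -4 + k + k² (z(k) = -4 + (k + k*k) = -4 + (k + k²) = -4 + k + k²)
D = 304
z(-910)/c(D) = (-4 - 910 + (-910)²)/(-139) = (-4 - 910 + 828100)*(-1/139) = 827186*(-1/139) = -827186/139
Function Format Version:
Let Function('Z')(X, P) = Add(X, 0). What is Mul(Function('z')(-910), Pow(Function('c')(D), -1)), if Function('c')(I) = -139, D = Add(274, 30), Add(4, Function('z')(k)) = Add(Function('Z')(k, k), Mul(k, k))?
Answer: Rational(-827186, 139) ≈ -5951.0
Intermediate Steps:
Function('Z')(X, P) = X
Function('z')(k) = Add(-4, k, Pow(k, 2)) (Function('z')(k) = Add(-4, Add(k, Mul(k, k))) = Add(-4, Add(k, Pow(k, 2))) = Add(-4, k, Pow(k, 2)))
D = 304
Mul(Function('z')(-910), Pow(Function('c')(D), -1)) = Mul(Add(-4, -910, Pow(-910, 2)), Pow(-139, -1)) = Mul(Add(-4, -910, 828100), Rational(-1, 139)) = Mul(827186, Rational(-1, 139)) = Rational(-827186, 139)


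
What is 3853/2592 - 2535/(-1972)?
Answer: 3542209/1277856 ≈ 2.7720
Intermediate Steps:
3853/2592 - 2535/(-1972) = 3853*(1/2592) - 2535*(-1/1972) = 3853/2592 + 2535/1972 = 3542209/1277856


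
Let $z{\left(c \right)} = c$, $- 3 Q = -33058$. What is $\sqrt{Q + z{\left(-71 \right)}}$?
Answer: $\frac{\sqrt{98535}}{3} \approx 104.63$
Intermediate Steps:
$Q = \frac{33058}{3}$ ($Q = \left(- \frac{1}{3}\right) \left(-33058\right) = \frac{33058}{3} \approx 11019.0$)
$\sqrt{Q + z{\left(-71 \right)}} = \sqrt{\frac{33058}{3} - 71} = \sqrt{\frac{32845}{3}} = \frac{\sqrt{98535}}{3}$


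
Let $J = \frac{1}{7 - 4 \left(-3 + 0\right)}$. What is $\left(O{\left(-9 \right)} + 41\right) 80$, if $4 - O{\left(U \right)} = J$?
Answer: $\frac{68320}{19} \approx 3595.8$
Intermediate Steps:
$J = \frac{1}{19}$ ($J = \frac{1}{7 - -12} = \frac{1}{7 + 12} = \frac{1}{19} \approx 0.052632$)
$O{\left(U \right)} = \frac{75}{19}$ ($O{\left(U \right)} = 4 - \frac{1}{19} = \frac{75}{19}$)
$\left(O{\left(-9 \right)} + 41\right) 80 = \left(\frac{75}{19} + 41\right) 80 = \frac{854}{19} \cdot 80 = \frac{68320}{19}$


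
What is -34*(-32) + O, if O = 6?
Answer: 1094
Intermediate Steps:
-34*(-32) + O = -34*(-32) + 6 = 1088 + 6 = 1094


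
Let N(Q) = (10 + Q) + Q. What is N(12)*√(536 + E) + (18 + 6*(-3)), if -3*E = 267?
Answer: 34*√447 ≈ 718.84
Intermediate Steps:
N(Q) = 10 + 2*Q
E = -89 (E = -⅓*267 = -89)
N(12)*√(536 + E) + (18 + 6*(-3)) = (10 + 2*12)*√(536 - 89) + (18 + 6*(-3)) = (10 + 24)*√447 + (18 - 18) = 34*√447 + 0 = 34*√447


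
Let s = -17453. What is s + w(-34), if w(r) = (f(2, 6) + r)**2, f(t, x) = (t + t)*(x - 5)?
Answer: -16553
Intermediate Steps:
f(t, x) = 2*t*(-5 + x) (f(t, x) = (2*t)*(-5 + x) = 2*t*(-5 + x))
w(r) = (4 + r)**2 (w(r) = (2*2*(-5 + 6) + r)**2 = (2*2*1 + r)**2 = (4 + r)**2)
s + w(-34) = -17453 + (4 - 34)**2 = -17453 + (-30)**2 = -17453 + 900 = -16553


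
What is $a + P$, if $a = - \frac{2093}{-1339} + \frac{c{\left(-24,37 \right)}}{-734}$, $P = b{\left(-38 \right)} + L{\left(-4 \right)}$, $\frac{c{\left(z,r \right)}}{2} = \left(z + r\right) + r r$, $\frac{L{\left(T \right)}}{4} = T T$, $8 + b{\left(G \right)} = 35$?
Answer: $\frac{3356632}{37801} \approx 88.797$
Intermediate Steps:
$b{\left(G \right)} = 27$ ($b{\left(G \right)} = -8 + 35 = 27$)
$L{\left(T \right)} = 4 T^{2}$ ($L{\left(T \right)} = 4 T T = 4 T^{2}$)
$c{\left(z,r \right)} = 2 r + 2 z + 2 r^{2}$ ($c{\left(z,r \right)} = 2 \left(\left(z + r\right) + r r\right) = 2 \left(\left(r + z\right) + r^{2}\right) = 2 \left(r + z + r^{2}\right) = 2 r + 2 z + 2 r^{2}$)
$P = 91$ ($P = 27 + 4 \left(-4\right)^{2} = 27 + 4 \cdot 16 = 27 + 64 = 91$)
$a = - \frac{83259}{37801}$ ($a = - \frac{2093}{-1339} + \frac{2 \cdot 37 + 2 \left(-24\right) + 2 \cdot 37^{2}}{-734} = \left(-2093\right) \left(- \frac{1}{1339}\right) + \left(74 - 48 + 2 \cdot 1369\right) \left(- \frac{1}{734}\right) = \frac{161}{103} + \left(74 - 48 + 2738\right) \left(- \frac{1}{734}\right) = \frac{161}{103} + 2764 \left(- \frac{1}{734}\right) = \frac{161}{103} - \frac{1382}{367} = - \frac{83259}{37801} \approx -2.2026$)
$a + P = - \frac{83259}{37801} + 91 = \frac{3356632}{37801}$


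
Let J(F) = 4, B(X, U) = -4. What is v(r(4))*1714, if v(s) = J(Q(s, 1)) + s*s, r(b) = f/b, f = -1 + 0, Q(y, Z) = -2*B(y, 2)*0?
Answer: 55705/8 ≈ 6963.1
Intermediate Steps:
Q(y, Z) = 0 (Q(y, Z) = -2*(-4)*0 = 8*0 = 0)
f = -1
r(b) = -1/b
v(s) = 4 + s**2 (v(s) = 4 + s*s = 4 + s**2)
v(r(4))*1714 = (4 + (-1/4)**2)*1714 = (4 + 1/16)*1714 = (65/16)*1714 = 55705/8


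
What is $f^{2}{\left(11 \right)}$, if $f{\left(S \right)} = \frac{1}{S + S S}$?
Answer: $\frac{1}{17424} \approx 5.7392 \cdot 10^{-5}$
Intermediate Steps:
$f{\left(S \right)} = \frac{1}{S + S^{2}}$
$f^{2}{\left(11 \right)} = \left(\frac{1}{11 \left(1 + 11\right)}\right)^{2} = \left(\frac{1}{11 \cdot 12}\right)^{2} = \left(\frac{1}{11} \cdot \frac{1}{12}\right)^{2} = \left(\frac{1}{132}\right)^{2} = \frac{1}{17424}$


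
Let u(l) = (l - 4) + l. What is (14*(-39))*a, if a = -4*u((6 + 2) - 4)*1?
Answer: 8736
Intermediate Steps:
u(l) = -4 + 2*l (u(l) = (-4 + l) + l = -4 + 2*l)
a = -16 (a = -4*(-4 + 2*((6 + 2) - 4))*1 = -4*(-4 + 2*(8 - 4))*1 = -4*(-4 + 2*4)*1 = -4*(-4 + 8)*1 = -4*4*1 = -16*1 = -16)
(14*(-39))*a = (14*(-39))*(-16) = -546*(-16) = 8736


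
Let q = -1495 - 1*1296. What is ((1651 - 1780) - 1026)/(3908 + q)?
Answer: -1155/1117 ≈ -1.0340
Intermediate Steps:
q = -2791 (q = -1495 - 1296 = -2791)
((1651 - 1780) - 1026)/(3908 + q) = ((1651 - 1780) - 1026)/(3908 - 2791) = (-129 - 1026)/1117 = -1155*1/1117 = -1155/1117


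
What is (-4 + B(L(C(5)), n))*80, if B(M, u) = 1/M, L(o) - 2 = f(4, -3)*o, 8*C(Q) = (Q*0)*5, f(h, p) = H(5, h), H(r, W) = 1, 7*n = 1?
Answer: -280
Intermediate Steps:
n = ⅐ (n = (⅐)*1 = ⅐ ≈ 0.14286)
f(h, p) = 1
C(Q) = 0 (C(Q) = ((Q*0)*5)/8 = (0*5)/8 = (⅛)*0 = 0)
L(o) = 2 + o (L(o) = 2 + 1*o = 2 + o)
(-4 + B(L(C(5)), n))*80 = (-4 + 1/(2 + 0))*80 = (-4 + 1/2)*80 = (-4 + ½)*80 = -7/2*80 = -280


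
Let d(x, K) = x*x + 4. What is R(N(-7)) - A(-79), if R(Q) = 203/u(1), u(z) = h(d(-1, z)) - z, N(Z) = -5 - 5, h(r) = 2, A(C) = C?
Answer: 282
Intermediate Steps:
d(x, K) = 4 + x² (d(x, K) = x² + 4 = 4 + x²)
N(Z) = -10
u(z) = 2 - z
R(Q) = 203 (R(Q) = 203/(2 - 1*1) = 203/(2 - 1) = 203/1 = 203*1 = 203)
R(N(-7)) - A(-79) = 203 - 1*(-79) = 203 + 79 = 282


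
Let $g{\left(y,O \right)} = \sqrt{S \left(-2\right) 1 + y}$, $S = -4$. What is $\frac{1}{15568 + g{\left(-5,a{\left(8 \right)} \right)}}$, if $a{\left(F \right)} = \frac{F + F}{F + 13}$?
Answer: $\frac{15568}{242362621} - \frac{\sqrt{3}}{242362621} \approx 6.4227 \cdot 10^{-5}$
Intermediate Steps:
$a{\left(F \right)} = \frac{2 F}{13 + F}$
$g{\left(y,O \right)} = \sqrt{8 + y}$ ($g{\left(y,O \right)} = \sqrt{\left(-4\right) \left(-2\right) 1 + y} = \sqrt{8 \cdot 1 + y} = \sqrt{8 + y}$)
$\frac{1}{15568 + g{\left(-5,a{\left(8 \right)} \right)}} = \frac{1}{15568 + \sqrt{8 - 5}} = \frac{1}{15568 + \sqrt{3}}$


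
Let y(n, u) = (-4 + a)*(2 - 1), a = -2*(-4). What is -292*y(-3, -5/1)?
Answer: -1168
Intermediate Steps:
a = 8
y(n, u) = 4 (y(n, u) = (-4 + 8)*(2 - 1) = 4*1 = 4)
-292*y(-3, -5/1) = -292*4 = -1168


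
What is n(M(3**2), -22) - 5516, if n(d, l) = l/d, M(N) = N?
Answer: -49666/9 ≈ -5518.4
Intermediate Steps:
n(M(3**2), -22) - 5516 = -22/(3**2) - 5516 = -22/9 - 5516 = -49666/9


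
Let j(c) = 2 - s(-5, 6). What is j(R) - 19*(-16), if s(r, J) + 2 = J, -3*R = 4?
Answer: 302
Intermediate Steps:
R = -4/3 (R = -⅓*4 = -4/3 ≈ -1.3333)
s(r, J) = -2 + J
j(c) = -2 (j(c) = 2 - (-2 + 6) = 2 - 1*4 = 2 - 4 = -2)
j(R) - 19*(-16) = -2 - 19*(-16) = -2 + 304 = 302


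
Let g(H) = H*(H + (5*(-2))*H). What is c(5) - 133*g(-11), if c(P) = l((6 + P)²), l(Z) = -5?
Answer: 144832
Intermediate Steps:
g(H) = -9*H² (g(H) = H*(H - 10*H) = H*(-9*H) = -9*H²)
c(P) = -5
c(5) - 133*g(-11) = -5 - (-1197)*(-11)² = -5 - (-1197)*121 = -5 - 133*(-1089) = -5 + 144837 = 144832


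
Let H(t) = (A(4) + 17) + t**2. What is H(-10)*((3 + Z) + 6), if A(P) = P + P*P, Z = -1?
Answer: 1096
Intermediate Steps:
A(P) = P + P**2
H(t) = 37 + t**2 (H(t) = (4*(1 + 4) + 17) + t**2 = (4*5 + 17) + t**2 = (20 + 17) + t**2 = 37 + t**2)
H(-10)*((3 + Z) + 6) = (37 + (-10)**2)*((3 - 1) + 6) = (37 + 100)*(2 + 6) = 137*8 = 1096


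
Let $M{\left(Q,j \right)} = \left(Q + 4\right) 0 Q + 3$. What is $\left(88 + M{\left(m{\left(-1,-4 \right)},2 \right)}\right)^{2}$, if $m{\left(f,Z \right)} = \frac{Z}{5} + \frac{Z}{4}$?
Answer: $8281$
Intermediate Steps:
$m{\left(f,Z \right)} = \frac{9 Z}{20}$ ($m{\left(f,Z \right)} = Z \frac{1}{5} + Z \frac{1}{4} = \frac{Z}{5} + \frac{Z}{4} = \frac{9 Z}{20}$)
$M{\left(Q,j \right)} = 3$ ($M{\left(Q,j \right)} = \left(4 + Q\right) 0 Q + 3 = 0 Q + 3 = 0 + 3 = 3$)
$\left(88 + M{\left(m{\left(-1,-4 \right)},2 \right)}\right)^{2} = \left(88 + 3\right)^{2} = 91^{2} = 8281$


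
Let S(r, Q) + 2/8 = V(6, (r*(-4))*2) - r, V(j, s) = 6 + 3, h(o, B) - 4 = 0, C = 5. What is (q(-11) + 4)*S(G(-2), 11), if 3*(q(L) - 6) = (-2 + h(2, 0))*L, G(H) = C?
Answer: 10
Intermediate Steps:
h(o, B) = 4 (h(o, B) = 4 + 0 = 4)
V(j, s) = 9
G(H) = 5
S(r, Q) = 35/4 - r (S(r, Q) = -¼ + (9 - r) = 35/4 - r)
q(L) = 6 + 2*L/3 (q(L) = 6 + ((-2 + 4)*L)/3 = 6 + (2*L)/3 = 6 + 2*L/3)
(q(-11) + 4)*S(G(-2), 11) = ((6 + (⅔)*(-11)) + 4)*(35/4 - 1*5) = ((6 - 22/3) + 4)*(35/4 - 5) = (-4/3 + 4)*(15/4) = (8/3)*(15/4) = 10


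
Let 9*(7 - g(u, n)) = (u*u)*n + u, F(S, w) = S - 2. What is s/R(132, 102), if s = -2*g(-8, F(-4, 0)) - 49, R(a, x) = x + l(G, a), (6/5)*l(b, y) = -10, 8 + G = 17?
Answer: -1351/843 ≈ -1.6026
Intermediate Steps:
F(S, w) = -2 + S
G = 9 (G = -8 + 17 = 9)
l(b, y) = -25/3 (l(b, y) = (⅚)*(-10) = -25/3)
g(u, n) = 7 - u/9 - n*u²/9 (g(u, n) = 7 - ((u*u)*n + u)/9 = 7 - (u²*n + u)/9 = 7 - (n*u² + u)/9 = 7 - (u + n*u²)/9 = 7 + (-u/9 - n*u²/9) = 7 - u/9 - n*u²/9)
R(a, x) = -25/3 + x (R(a, x) = x - 25/3 = -25/3 + x)
s = -1351/9 (s = -2*(7 - ⅑*(-8) - ⅑*(-2 - 4)*(-8)²) - 49 = -2*(7 + 8/9 - ⅑*(-6)*64) - 49 = -2*(7 + 8/9 + 128/3) - 49 = -2*455/9 - 49 = -910/9 - 49 = -1351/9 ≈ -150.11)
s/R(132, 102) = -1351/(9*(-25/3 + 102)) = -1351/(9*281/3) = -1351/9*3/281 = -1351/843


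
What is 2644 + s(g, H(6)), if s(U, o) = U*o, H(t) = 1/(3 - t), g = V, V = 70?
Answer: 7862/3 ≈ 2620.7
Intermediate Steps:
g = 70
2644 + s(g, H(6)) = 2644 + 70*(-1/(-3 + 6)) = 2644 + 70*(-1/3) = 2644 - 70/3 = 7862/3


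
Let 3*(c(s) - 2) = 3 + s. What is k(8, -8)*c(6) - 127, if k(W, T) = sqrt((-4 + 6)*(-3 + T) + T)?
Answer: -127 + 5*I*sqrt(30) ≈ -127.0 + 27.386*I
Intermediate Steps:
k(W, T) = sqrt(-6 + 3*T) (k(W, T) = sqrt(2*(-3 + T) + T) = sqrt((-6 + 2*T) + T) = sqrt(-6 + 3*T))
c(s) = 3 + s/3 (c(s) = 2 + (3 + s)/3 = 2 + (1 + s/3) = 3 + s/3)
k(8, -8)*c(6) - 127 = sqrt(-6 + 3*(-8))*(3 + (1/3)*6) - 127 = sqrt(-6 - 24)*(3 + 2) - 127 = sqrt(-30)*5 - 127 = (I*sqrt(30))*5 - 127 = 5*I*sqrt(30) - 127 = -127 + 5*I*sqrt(30)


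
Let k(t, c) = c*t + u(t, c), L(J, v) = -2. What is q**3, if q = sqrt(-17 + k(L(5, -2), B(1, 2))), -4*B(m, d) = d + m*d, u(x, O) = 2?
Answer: -13*I*sqrt(13) ≈ -46.872*I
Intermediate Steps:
B(m, d) = -d/4 - d*m/4 (B(m, d) = -(d + m*d)/4 = -(d + d*m)/4 = -d/4 - d*m/4)
k(t, c) = 2 + c*t (k(t, c) = c*t + 2 = 2 + c*t)
q = I*sqrt(13) (q = sqrt(-17 + (2 - 1/4*2*(1 + 1)*(-2))) = sqrt(-17 + (2 - 1/4*2*2*(-2))) = sqrt(-17 + (2 - 1*(-2))) = sqrt(-17 + (2 + 2)) = sqrt(-17 + 4) = sqrt(-13) = I*sqrt(13) ≈ 3.6056*I)
q**3 = (I*sqrt(13))**3 = -13*I*sqrt(13)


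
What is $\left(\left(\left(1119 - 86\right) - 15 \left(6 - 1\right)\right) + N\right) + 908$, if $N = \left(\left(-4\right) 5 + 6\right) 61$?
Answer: $1012$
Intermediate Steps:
$N = -854$ ($N = \left(-20 + 6\right) 61 = \left(-14\right) 61 = -854$)
$\left(\left(\left(1119 - 86\right) - 15 \left(6 - 1\right)\right) + N\right) + 908 = \left(\left(\left(1119 - 86\right) - 15 \left(6 - 1\right)\right) - 854\right) + 908 = \left(\left(1033 - 75\right) - 854\right) + 908 = \left(958 - 854\right) + 908 = 104 + 908 = 1012$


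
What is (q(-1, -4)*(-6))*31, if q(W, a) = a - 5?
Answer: 1674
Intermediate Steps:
q(W, a) = -5 + a
(q(-1, -4)*(-6))*31 = ((-5 - 4)*(-6))*31 = -9*(-6)*31 = 54*31 = 1674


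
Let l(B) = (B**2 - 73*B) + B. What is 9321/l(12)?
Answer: -3107/240 ≈ -12.946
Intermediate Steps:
l(B) = B**2 - 72*B
9321/l(12) = 9321/((12*(-72 + 12))) = 9321/((12*(-60))) = 9321/(-720) = 9321*(-1/720) = -3107/240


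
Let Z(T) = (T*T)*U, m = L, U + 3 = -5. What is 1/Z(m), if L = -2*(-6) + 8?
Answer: -1/3200 ≈ -0.00031250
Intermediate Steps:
U = -8 (U = -3 - 5 = -8)
L = 20 (L = 12 + 8 = 20)
m = 20
Z(T) = -8*T² (Z(T) = (T*T)*(-8) = T²*(-8) = -8*T²)
1/Z(m) = 1/(-8*20²) = 1/(-8*400) = 1/(-3200) = -1/3200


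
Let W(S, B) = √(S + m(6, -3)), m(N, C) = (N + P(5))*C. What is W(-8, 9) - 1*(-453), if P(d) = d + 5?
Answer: 453 + 2*I*√14 ≈ 453.0 + 7.4833*I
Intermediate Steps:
P(d) = 5 + d
m(N, C) = C*(10 + N) (m(N, C) = (N + (5 + 5))*C = (N + 10)*C = (10 + N)*C = C*(10 + N))
W(S, B) = √(-48 + S) (W(S, B) = √(S - 3*(10 + 6)) = √(S - 3*16) = √(S - 48) = √(-48 + S))
W(-8, 9) - 1*(-453) = √(-48 - 8) - 1*(-453) = √(-56) + 453 = 2*I*√14 + 453 = 453 + 2*I*√14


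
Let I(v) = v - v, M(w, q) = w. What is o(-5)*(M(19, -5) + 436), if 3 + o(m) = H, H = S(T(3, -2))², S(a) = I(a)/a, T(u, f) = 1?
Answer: -1365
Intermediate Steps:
I(v) = 0
S(a) = 0 (S(a) = 0/a = 0)
H = 0 (H = 0² = 0)
o(m) = -3 (o(m) = -3 + 0 = -3)
o(-5)*(M(19, -5) + 436) = -3*(19 + 436) = -3*455 = -1365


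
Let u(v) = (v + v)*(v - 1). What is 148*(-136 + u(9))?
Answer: 1184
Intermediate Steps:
u(v) = 2*v*(-1 + v) (u(v) = (2*v)*(-1 + v) = 2*v*(-1 + v))
148*(-136 + u(9)) = 148*(-136 + 2*9*(-1 + 9)) = 148*(-136 + 2*9*8) = 148*(-136 + 144) = 148*8 = 1184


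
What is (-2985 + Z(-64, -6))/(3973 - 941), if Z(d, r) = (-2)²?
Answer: -2981/3032 ≈ -0.98318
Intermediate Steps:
Z(d, r) = 4
(-2985 + Z(-64, -6))/(3973 - 941) = (-2985 + 4)/(3973 - 941) = -2981/3032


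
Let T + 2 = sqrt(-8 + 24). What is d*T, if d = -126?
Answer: -252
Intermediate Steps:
T = 2 (T = -2 + sqrt(-8 + 24) = -2 + sqrt(16) = -2 + 4 = 2)
d*T = -126*2 = -252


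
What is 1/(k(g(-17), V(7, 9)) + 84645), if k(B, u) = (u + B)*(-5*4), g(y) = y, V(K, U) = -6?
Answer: 1/85105 ≈ 1.1750e-5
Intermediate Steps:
k(B, u) = -20*B - 20*u (k(B, u) = (B + u)*(-20) = -20*B - 20*u)
1/(k(g(-17), V(7, 9)) + 84645) = 1/((-20*(-17) - 20*(-6)) + 84645) = 1/((340 + 120) + 84645) = 1/(460 + 84645) = 1/85105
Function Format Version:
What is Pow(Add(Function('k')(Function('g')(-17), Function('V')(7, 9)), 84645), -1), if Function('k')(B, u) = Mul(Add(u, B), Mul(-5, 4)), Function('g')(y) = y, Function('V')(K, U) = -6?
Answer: Rational(1, 85105) ≈ 1.1750e-5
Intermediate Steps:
Function('k')(B, u) = Add(Mul(-20, B), Mul(-20, u)) (Function('k')(B, u) = Mul(Add(B, u), -20) = Add(Mul(-20, B), Mul(-20, u)))
Pow(Add(Function('k')(Function('g')(-17), Function('V')(7, 9)), 84645), -1) = Pow(Add(Add(Mul(-20, -17), Mul(-20, -6)), 84645), -1) = Pow(Add(Add(340, 120), 84645), -1) = Pow(Add(460, 84645), -1) = Pow(85105, -1) = Rational(1, 85105)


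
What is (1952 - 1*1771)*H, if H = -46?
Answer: -8326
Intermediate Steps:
(1952 - 1*1771)*H = (1952 - 1*1771)*(-46) = (1952 - 1771)*(-46) = 181*(-46) = -8326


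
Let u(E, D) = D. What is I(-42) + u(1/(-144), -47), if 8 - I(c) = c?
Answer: 3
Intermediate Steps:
I(c) = 8 - c
I(-42) + u(1/(-144), -47) = (8 - 1*(-42)) - 47 = (8 + 42) - 47 = 50 - 47 = 3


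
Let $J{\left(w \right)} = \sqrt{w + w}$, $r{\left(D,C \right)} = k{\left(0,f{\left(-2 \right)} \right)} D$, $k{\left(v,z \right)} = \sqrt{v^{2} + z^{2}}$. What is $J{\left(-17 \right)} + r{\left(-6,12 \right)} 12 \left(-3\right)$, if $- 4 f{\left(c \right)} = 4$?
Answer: $216 + i \sqrt{34} \approx 216.0 + 5.831 i$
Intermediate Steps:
$f{\left(c \right)} = -1$ ($f{\left(c \right)} = \left(- \frac{1}{4}\right) 4 = -1$)
$r{\left(D,C \right)} = D$ ($r{\left(D,C \right)} = \sqrt{0^{2} + \left(-1\right)^{2}} D = \sqrt{0 + 1} D = \sqrt{1} D = 1 D = D$)
$J{\left(w \right)} = \sqrt{2} \sqrt{w}$ ($J{\left(w \right)} = \sqrt{2 w} = \sqrt{2} \sqrt{w}$)
$J{\left(-17 \right)} + r{\left(-6,12 \right)} 12 \left(-3\right) = \sqrt{2} \sqrt{-17} - 6 \cdot 12 \left(-3\right) = \sqrt{2} i \sqrt{17} - -216 = i \sqrt{34} + 216 = 216 + i \sqrt{34}$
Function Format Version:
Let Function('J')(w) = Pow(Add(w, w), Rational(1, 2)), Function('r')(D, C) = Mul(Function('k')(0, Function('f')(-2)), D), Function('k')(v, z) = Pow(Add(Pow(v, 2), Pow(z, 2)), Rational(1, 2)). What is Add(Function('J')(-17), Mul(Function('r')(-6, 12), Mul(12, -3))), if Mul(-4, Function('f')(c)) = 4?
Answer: Add(216, Mul(I, Pow(34, Rational(1, 2)))) ≈ Add(216.00, Mul(5.8310, I))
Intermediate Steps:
Function('f')(c) = -1 (Function('f')(c) = Mul(Rational(-1, 4), 4) = -1)
Function('r')(D, C) = D (Function('r')(D, C) = Mul(Pow(Add(Pow(0, 2), Pow(-1, 2)), Rational(1, 2)), D) = Mul(Pow(Add(0, 1), Rational(1, 2)), D) = Mul(Pow(1, Rational(1, 2)), D) = Mul(1, D) = D)
Function('J')(w) = Mul(Pow(2, Rational(1, 2)), Pow(w, Rational(1, 2))) (Function('J')(w) = Pow(Mul(2, w), Rational(1, 2)) = Mul(Pow(2, Rational(1, 2)), Pow(w, Rational(1, 2))))
Add(Function('J')(-17), Mul(Function('r')(-6, 12), Mul(12, -3))) = Add(Mul(Pow(2, Rational(1, 2)), Pow(-17, Rational(1, 2))), Mul(-6, Mul(12, -3))) = Add(Mul(Pow(2, Rational(1, 2)), Mul(I, Pow(17, Rational(1, 2)))), Mul(-6, -36)) = Add(Mul(I, Pow(34, Rational(1, 2))), 216) = Add(216, Mul(I, Pow(34, Rational(1, 2))))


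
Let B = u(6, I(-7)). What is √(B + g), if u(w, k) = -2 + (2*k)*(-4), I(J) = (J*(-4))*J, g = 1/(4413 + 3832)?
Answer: √106456727395/8245 ≈ 39.573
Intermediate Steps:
g = 1/8245 ≈ 0.00012129
I(J) = -4*J² (I(J) = (-4*J)*J = -4*J²)
u(w, k) = -2 - 8*k
B = 1566 (B = -2 - (-32)*(-7)² = -2 - (-32)*49 = -2 - 8*(-196) = -2 + 1568 = 1566)
√(B + g) = √(1566 + 1/8245) = √(12911671/8245) = √106456727395/8245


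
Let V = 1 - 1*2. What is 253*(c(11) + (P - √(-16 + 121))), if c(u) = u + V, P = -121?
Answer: -28083 - 253*√105 ≈ -30675.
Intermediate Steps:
V = -1 (V = 1 - 2 = -1)
c(u) = -1 + u (c(u) = u - 1 = -1 + u)
253*(c(11) + (P - √(-16 + 121))) = 253*((-1 + 11) + (-121 - √(-16 + 121))) = 253*(10 + (-121 - √105)) = 253*(-111 - √105) = -28083 - 253*√105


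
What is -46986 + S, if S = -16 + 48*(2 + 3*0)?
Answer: -46906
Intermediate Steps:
S = 80 (S = -16 + 48*(2 + 0) = -16 + 48*2 = -16 + 96 = 80)
-46986 + S = -46986 + 80 = -46906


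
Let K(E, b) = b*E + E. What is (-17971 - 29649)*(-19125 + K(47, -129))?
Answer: 1197214420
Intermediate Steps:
K(E, b) = E + E*b (K(E, b) = E*b + E = E + E*b)
(-17971 - 29649)*(-19125 + K(47, -129)) = (-17971 - 29649)*(-19125 + 47*(1 - 129)) = -47620*(-19125 + 47*(-128)) = -47620*(-19125 - 6016) = -47620*(-25141) = 1197214420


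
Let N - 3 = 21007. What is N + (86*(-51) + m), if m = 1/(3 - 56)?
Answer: 881071/53 ≈ 16624.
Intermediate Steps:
N = 21010 (N = 3 + 21007 = 21010)
m = -1/53 (m = 1/(-53) = -1/53 ≈ -0.018868)
N + (86*(-51) + m) = 21010 + (86*(-51) - 1/53) = 21010 + (-4386 - 1/53) = 21010 - 232459/53 = 881071/53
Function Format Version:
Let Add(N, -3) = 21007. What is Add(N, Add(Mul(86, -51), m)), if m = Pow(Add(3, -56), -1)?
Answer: Rational(881071, 53) ≈ 16624.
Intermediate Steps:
N = 21010 (N = Add(3, 21007) = 21010)
m = Rational(-1, 53) (m = Pow(-53, -1) = Rational(-1, 53) ≈ -0.018868)
Add(N, Add(Mul(86, -51), m)) = Add(21010, Add(Mul(86, -51), Rational(-1, 53))) = Add(21010, Add(-4386, Rational(-1, 53))) = Add(21010, Rational(-232459, 53)) = Rational(881071, 53)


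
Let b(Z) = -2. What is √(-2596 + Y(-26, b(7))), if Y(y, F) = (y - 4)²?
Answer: 4*I*√106 ≈ 41.182*I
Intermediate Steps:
Y(y, F) = (-4 + y)²
√(-2596 + Y(-26, b(7))) = √(-2596 + (-4 - 26)²) = √(-2596 + (-30)²) = √(-2596 + 900) = √(-1696) = 4*I*√106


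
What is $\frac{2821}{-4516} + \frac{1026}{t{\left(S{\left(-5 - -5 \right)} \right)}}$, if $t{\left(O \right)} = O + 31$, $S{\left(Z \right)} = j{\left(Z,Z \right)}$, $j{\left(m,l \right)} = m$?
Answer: $\frac{4545965}{139996} \approx 32.472$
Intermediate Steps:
$S{\left(Z \right)} = Z$
$t{\left(O \right)} = 31 + O$
$\frac{2821}{-4516} + \frac{1026}{t{\left(S{\left(-5 - -5 \right)} \right)}} = \frac{2821}{-4516} + \frac{1026}{31 - 0} = 2821 \left(- \frac{1}{4516}\right) + \frac{1026}{31 + \left(-5 + 5\right)} = - \frac{2821}{4516} + \frac{1026}{31 + 0} = - \frac{2821}{4516} + \frac{1026}{31} = \frac{4545965}{139996}$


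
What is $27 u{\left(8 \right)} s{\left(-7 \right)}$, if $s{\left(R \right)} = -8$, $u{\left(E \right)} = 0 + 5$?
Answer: $-1080$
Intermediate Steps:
$u{\left(E \right)} = 5$
$27 u{\left(8 \right)} s{\left(-7 \right)} = 27 \cdot 5 \left(-8\right) = 135 \left(-8\right) = -1080$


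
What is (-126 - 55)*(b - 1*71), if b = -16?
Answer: 15747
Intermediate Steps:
(-126 - 55)*(b - 1*71) = (-126 - 55)*(-16 - 1*71) = -181*(-16 - 71) = -181*(-87) = 15747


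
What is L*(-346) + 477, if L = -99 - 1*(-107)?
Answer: -2291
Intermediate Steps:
L = 8 (L = -99 + 107 = 8)
L*(-346) + 477 = 8*(-346) + 477 = -2768 + 477 = -2291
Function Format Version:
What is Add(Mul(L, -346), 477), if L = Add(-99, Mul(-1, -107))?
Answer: -2291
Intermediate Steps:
L = 8 (L = Add(-99, 107) = 8)
Add(Mul(L, -346), 477) = Add(Mul(8, -346), 477) = Add(-2768, 477) = -2291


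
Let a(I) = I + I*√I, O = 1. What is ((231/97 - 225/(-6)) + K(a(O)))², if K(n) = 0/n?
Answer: 59861169/37636 ≈ 1590.5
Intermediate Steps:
a(I) = I + I^(3/2)
K(n) = 0
((231/97 - 225/(-6)) + K(a(O)))² = ((231/97 - 225/(-6)) + 0)² = ((231*(1/97) - 225*(-⅙)) + 0)² = ((231/97 + 75/2) + 0)² = (7737/194 + 0)² = (7737/194)² = 59861169/37636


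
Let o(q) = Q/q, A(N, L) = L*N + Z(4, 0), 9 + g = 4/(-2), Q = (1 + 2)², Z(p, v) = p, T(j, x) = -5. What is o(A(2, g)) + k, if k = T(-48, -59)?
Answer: -11/2 ≈ -5.5000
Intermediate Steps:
Q = 9 (Q = 3² = 9)
g = -11 (g = -9 + 4/(-2) = -9 + 4*(-½) = -9 - 2 = -11)
k = -5
A(N, L) = 4 + L*N (A(N, L) = L*N + 4 = 4 + L*N)
o(q) = 9/q
o(A(2, g)) + k = 9/(4 - 11*2) - 5 = 9/(4 - 22) - 5 = 9/(-18) - 5 = 9*(-1/18) - 5 = -½ - 5 = -11/2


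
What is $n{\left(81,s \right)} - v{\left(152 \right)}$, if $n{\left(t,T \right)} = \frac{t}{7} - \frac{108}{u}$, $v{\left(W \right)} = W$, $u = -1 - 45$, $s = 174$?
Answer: $- \frac{22231}{161} \approx -138.08$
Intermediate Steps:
$u = -46$
$n{\left(t,T \right)} = \frac{54}{23} + \frac{t}{7}$ ($n{\left(t,T \right)} = \frac{t}{7} - \frac{108}{-46} = t \frac{1}{7} - - \frac{54}{23} = \frac{t}{7} + \frac{54}{23} = \frac{54}{23} + \frac{t}{7}$)
$n{\left(81,s \right)} - v{\left(152 \right)} = \left(\frac{54}{23} + \frac{1}{7} \cdot 81\right) - 152 = \left(\frac{54}{23} + \frac{81}{7}\right) - 152 = \frac{2241}{161} - 152 = - \frac{22231}{161}$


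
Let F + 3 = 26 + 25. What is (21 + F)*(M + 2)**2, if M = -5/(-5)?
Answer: 621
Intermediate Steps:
M = 1 (M = -5*(-1/5) = 1)
F = 48 (F = -3 + (26 + 25) = -3 + 51 = 48)
(21 + F)*(M + 2)**2 = (21 + 48)*(1 + 2)**2 = 69*3**2 = 69*9 = 621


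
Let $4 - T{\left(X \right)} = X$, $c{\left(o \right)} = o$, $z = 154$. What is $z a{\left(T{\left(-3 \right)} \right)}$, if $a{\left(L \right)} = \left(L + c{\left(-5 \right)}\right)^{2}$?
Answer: $616$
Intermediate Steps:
$T{\left(X \right)} = 4 - X$
$a{\left(L \right)} = \left(-5 + L\right)^{2}$ ($a{\left(L \right)} = \left(L - 5\right)^{2} = \left(-5 + L\right)^{2}$)
$z a{\left(T{\left(-3 \right)} \right)} = 154 \left(-5 + \left(4 - -3\right)\right)^{2} = 154 \left(-5 + \left(4 + 3\right)\right)^{2} = 154 \left(-5 + 7\right)^{2} = 154 \cdot 2^{2} = 154 \cdot 4 = 616$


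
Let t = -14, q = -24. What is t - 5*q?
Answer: 106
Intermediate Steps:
t - 5*q = -14 - 5*(-24) = -14 + 120 = 106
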